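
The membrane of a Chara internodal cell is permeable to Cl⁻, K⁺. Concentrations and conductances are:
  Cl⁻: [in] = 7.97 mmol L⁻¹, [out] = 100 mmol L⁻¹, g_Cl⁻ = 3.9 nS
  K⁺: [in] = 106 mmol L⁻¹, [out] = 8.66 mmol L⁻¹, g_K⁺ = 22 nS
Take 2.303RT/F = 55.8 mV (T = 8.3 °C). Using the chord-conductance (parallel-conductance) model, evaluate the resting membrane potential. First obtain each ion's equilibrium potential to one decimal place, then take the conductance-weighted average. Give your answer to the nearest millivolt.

E_Cl⁻ = (55.8/-1)·log₁₀(100/7.97) = -61.3 mV
E_K⁺ = (55.8/1)·log₁₀(8.66/106) = -60.7 mV
Vm = (Σ gᵢEᵢ)/(Σ gᵢ) = (3.9·-61.3 + 22·-60.7) / (3.9 + 22)
= -1574.47 / 25.9 = -60.79 mV

-61 mV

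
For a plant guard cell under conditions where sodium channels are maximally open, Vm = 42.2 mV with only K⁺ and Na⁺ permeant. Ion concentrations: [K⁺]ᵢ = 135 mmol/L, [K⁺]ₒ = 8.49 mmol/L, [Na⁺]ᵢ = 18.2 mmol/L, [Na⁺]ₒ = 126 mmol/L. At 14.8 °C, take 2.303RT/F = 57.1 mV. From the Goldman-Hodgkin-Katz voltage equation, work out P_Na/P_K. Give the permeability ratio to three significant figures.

27.9

Let α = P_Na/P_K. GHK: Vm = 57.1·log₁₀[(Kₒ + α·Naₒ)/(Kᵢ + α·Naᵢ)].
10^(Vm/57.1) = 10^(42.2/57.1) = 5.4835
So 5.4835·(Kᵢ + α·Naᵢ) = Kₒ + α·Naₒ → α = (5.4835·135.0 − 8.49) / (126.0 − 5.4835·18.2)
α = (740.3 − 8.49) / (126.0 − 99.8) = 731.8/26.2 = 27.93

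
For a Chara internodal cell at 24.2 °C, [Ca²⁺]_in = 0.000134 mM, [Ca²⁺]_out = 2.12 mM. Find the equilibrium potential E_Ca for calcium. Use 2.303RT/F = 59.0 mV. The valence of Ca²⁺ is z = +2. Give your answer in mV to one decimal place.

E = (59.0/z) · log₁₀([Ca²⁺]_out/[Ca²⁺]_in) with z = +2.
= (59.0/2) · log₁₀(2.12/0.000134) = 29.50 · log₁₀(1.582e+04)
= 29.50 · (4.1992) = 123.88 mV

123.9 mV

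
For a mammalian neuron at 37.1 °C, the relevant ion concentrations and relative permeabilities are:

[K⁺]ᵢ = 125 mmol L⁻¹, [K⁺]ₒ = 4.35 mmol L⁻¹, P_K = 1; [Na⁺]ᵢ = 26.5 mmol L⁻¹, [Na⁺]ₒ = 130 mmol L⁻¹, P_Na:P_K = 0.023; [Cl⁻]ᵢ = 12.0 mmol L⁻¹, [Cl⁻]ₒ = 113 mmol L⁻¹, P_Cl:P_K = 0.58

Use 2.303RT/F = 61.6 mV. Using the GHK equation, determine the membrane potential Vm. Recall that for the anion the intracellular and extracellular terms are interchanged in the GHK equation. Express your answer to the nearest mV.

-69 mV

Vm = 61.6 · log₁₀[(Σ P·[cation]ₒ + Σ P·[anion]ᵢ) / (Σ P·[cation]ᵢ + Σ P·[anion]ₒ)]
Numerator = 1×4.35 + 0.023×130 + 0.58×12.0 = 14.3
Denominator = 1×125 + 0.023×26.5 + 0.58×113 = 191.1
Vm = 61.6 · log₁₀(0.074811) = 61.6 × (-1.1260) = -69.36 mV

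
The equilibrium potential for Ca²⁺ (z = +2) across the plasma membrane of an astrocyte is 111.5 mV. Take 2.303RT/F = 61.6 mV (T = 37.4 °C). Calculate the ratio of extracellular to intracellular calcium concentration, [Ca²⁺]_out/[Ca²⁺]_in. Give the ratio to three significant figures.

log₁₀([out]/[in]) = E·z/(61.6) = 111.5 × 2 / 61.6 = 3.6201
[out]/[in] = 10^(3.6201) = 4170

4170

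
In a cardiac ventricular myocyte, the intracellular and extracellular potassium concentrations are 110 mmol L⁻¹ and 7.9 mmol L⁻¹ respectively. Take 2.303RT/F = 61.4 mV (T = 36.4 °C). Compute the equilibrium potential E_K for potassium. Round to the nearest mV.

-70 mV

E = (61.4/z) · log₁₀([K⁺]_out/[K⁺]_in) with z = +1.
= (61.4/1) · log₁₀(7.9/110) = 61.40 · log₁₀(0.07182)
= 61.40 · (-1.1438) = -70.23 mV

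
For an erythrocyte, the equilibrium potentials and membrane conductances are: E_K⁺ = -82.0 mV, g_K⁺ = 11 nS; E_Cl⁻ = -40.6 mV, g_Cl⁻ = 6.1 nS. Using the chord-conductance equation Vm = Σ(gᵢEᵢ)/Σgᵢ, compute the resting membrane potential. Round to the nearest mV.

Σ gᵢEᵢ = 11·(-82.0) + 6.1·(-40.6) = -1149.66
Σ gᵢ = 11 + 6.1 = 17.1
Vm = -1149.66 / 17.1 = -67.23 mV

-67 mV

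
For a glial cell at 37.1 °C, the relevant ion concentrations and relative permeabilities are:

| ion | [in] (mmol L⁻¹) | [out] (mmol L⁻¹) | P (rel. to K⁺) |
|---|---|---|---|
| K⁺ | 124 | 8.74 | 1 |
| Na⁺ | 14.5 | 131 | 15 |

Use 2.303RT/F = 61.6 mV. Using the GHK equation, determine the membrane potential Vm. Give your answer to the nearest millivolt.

Vm = 61.6 · log₁₀[(Σ P·[cation]ₒ + Σ P·[anion]ᵢ) / (Σ P·[cation]ᵢ + Σ P·[anion]ₒ)]
Numerator = 1×8.74 + 15×131 = 1974
Denominator = 1×124 + 15×14.5 = 341.5
Vm = 61.6 · log₁₀(5.7796) = 61.6 × (0.7619) = 46.93 mV

47 mV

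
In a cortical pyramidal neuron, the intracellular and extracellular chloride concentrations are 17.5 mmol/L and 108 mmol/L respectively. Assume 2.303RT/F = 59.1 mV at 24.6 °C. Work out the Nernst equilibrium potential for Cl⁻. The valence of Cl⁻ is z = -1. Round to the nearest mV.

-47 mV

E = (59.1/z) · log₁₀([Cl⁻]_out/[Cl⁻]_in) with z = -1.
For an anion, dividing by z = -1 reverses the sign.
= (59.1/-1) · log₁₀(108/17.5) = -59.10 · log₁₀(6.171)
= -59.10 · (0.7904) = -46.71 mV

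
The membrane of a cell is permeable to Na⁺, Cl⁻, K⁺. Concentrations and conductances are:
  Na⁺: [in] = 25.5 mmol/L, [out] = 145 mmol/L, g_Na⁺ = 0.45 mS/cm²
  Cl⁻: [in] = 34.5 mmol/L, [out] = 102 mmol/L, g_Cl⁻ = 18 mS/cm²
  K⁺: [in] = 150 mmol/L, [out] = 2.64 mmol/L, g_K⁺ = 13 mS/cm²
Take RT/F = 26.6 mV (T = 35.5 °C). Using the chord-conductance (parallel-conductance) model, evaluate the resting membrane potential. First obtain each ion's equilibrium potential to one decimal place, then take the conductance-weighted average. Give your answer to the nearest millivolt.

-60 mV

E_Na⁺ = (26.6/1)·ln(145/25.5) = 46.2 mV
E_Cl⁻ = (26.6/-1)·ln(102/34.5) = -28.8 mV
E_K⁺ = (26.6/1)·ln(2.64/150) = -107.5 mV
Vm = (Σ gᵢEᵢ)/(Σ gᵢ) = (0.45·46.2 + 18·-28.8 + 13·-107.5) / (0.45 + 18 + 13)
= -1895.11 / 31.45 = -60.26 mV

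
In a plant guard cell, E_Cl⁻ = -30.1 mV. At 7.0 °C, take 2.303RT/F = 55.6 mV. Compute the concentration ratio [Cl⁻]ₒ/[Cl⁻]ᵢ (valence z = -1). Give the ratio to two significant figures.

log₁₀([out]/[in]) = E·z/(55.6) = -30.1 × -1 / 55.6 = 0.5414
[out]/[in] = 10^(0.5414) = 3.478

3.5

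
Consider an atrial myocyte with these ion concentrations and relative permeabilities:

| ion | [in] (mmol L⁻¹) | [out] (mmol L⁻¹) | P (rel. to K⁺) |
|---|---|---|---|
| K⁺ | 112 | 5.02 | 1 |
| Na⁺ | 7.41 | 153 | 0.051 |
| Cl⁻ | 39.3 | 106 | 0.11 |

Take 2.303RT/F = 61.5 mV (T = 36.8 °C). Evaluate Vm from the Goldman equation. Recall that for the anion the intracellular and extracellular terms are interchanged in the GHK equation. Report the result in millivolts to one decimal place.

Vm = 61.5 · log₁₀[(Σ P·[cation]ₒ + Σ P·[anion]ᵢ) / (Σ P·[cation]ᵢ + Σ P·[anion]ₒ)]
Numerator = 1×5.02 + 0.051×153 + 0.11×39.3 = 17.15
Denominator = 1×112 + 0.051×7.41 + 0.11×106 = 124
Vm = 61.5 · log₁₀(0.13823) = 61.5 × (-0.8594) = -52.85 mV

-52.9 mV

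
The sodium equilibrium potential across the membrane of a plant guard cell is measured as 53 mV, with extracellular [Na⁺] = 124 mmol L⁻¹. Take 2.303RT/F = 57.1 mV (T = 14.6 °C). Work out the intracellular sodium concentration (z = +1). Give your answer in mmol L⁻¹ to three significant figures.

Nernst: E = (57.1/1) · log₁₀([out]/[in]), so log₁₀([out]/[in]) = 53.0 × 1 / 57.1 = 0.9282.
[out]/[in] = 10^(0.9282) = 8.476.
[in] = 124 / 8.476 = 14.63 mmol L⁻¹.

14.6 mmol L⁻¹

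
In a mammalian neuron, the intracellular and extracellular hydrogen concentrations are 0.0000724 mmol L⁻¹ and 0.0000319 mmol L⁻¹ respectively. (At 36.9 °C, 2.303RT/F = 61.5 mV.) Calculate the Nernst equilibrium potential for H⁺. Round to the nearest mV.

E = (61.5/z) · log₁₀([H⁺]_out/[H⁺]_in) with z = +1.
= (61.5/1) · log₁₀(0.0000319/0.0000724) = 61.50 · log₁₀(0.4406)
= 61.50 · (-0.3559) = -21.89 mV

-22 mV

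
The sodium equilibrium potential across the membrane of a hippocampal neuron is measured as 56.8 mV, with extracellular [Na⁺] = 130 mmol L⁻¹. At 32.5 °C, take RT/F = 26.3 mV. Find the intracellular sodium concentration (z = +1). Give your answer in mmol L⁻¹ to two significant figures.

Nernst: E = (26.3/1) · ln([out]/[in]), so ln([out]/[in]) = 56.8 × 1 / 26.3 = 2.1597.
[out]/[in] = e^(2.1597) = 8.669.
[in] = 130 / 8.669 = 15 mmol L⁻¹.

15 mmol L⁻¹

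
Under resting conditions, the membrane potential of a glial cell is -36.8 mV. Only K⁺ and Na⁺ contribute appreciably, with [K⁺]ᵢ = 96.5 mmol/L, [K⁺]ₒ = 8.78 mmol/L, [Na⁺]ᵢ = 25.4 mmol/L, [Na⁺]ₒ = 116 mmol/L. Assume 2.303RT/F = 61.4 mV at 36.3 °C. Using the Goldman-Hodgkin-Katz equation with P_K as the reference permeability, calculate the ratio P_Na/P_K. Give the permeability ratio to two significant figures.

Let α = P_Na/P_K. GHK: Vm = 61.4·log₁₀[(Kₒ + α·Naₒ)/(Kᵢ + α·Naᵢ)].
10^(Vm/61.4) = 10^(-36.8/61.4) = 0.25157
So 0.25157·(Kᵢ + α·Naᵢ) = Kₒ + α·Naₒ → α = (0.25157·96.5 − 8.78) / (116.0 − 0.25157·25.4)
α = (24.28 − 8.78) / (116.0 − 6.39) = 15.5/109.6 = 0.1414

0.14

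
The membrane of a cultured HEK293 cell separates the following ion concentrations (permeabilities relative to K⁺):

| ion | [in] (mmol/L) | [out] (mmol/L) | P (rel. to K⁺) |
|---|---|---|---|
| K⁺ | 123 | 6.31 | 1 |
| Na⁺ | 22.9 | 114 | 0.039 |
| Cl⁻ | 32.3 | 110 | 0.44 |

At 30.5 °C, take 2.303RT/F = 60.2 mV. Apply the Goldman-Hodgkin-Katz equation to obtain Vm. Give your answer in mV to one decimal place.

Vm = 60.2 · log₁₀[(Σ P·[cation]ₒ + Σ P·[anion]ᵢ) / (Σ P·[cation]ᵢ + Σ P·[anion]ₒ)]
Numerator = 1×6.31 + 0.039×114 + 0.44×32.3 = 24.97
Denominator = 1×123 + 0.039×22.9 + 0.44×110 = 172.3
Vm = 60.2 · log₁₀(0.14492) = 60.2 × (-0.8389) = -50.50 mV

-50.5 mV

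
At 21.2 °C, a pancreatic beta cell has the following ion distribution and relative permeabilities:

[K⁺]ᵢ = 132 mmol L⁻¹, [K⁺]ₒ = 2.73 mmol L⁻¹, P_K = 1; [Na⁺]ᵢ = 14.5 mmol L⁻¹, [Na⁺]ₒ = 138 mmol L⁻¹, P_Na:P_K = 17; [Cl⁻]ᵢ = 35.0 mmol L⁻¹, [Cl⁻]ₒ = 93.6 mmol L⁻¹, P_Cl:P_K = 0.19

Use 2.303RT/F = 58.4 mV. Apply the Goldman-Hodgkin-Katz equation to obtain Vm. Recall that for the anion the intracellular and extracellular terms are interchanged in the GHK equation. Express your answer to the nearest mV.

Vm = 58.4 · log₁₀[(Σ P·[cation]ₒ + Σ P·[anion]ᵢ) / (Σ P·[cation]ᵢ + Σ P·[anion]ₒ)]
Numerator = 1×2.73 + 17×138 + 0.19×35.0 = 2355
Denominator = 1×132 + 17×14.5 + 0.19×93.6 = 396.3
Vm = 58.4 · log₁₀(5.9437) = 58.4 × (0.7741) = 45.20 mV

45 mV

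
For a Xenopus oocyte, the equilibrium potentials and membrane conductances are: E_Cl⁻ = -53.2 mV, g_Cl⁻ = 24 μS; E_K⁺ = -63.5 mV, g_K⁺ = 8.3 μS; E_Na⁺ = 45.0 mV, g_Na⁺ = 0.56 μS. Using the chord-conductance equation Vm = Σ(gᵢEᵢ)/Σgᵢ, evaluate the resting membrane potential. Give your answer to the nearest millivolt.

Σ gᵢEᵢ = 24·(-53.2) + 8.3·(-63.5) + 0.56·(45.0) = -1778.65
Σ gᵢ = 24 + 8.3 + 0.56 = 32.86
Vm = -1778.65 / 32.86 = -54.13 mV

-54 mV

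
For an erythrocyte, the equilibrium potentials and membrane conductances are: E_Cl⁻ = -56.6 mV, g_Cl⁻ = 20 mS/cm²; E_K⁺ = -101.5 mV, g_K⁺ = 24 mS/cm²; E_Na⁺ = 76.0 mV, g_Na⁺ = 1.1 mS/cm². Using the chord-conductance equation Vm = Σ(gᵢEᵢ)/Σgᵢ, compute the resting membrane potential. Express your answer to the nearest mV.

-77 mV

Σ gᵢEᵢ = 20·(-56.6) + 24·(-101.5) + 1.1·(76.0) = -3484.40
Σ gᵢ = 20 + 24 + 1.1 = 45.1
Vm = -3484.40 / 45.1 = -77.26 mV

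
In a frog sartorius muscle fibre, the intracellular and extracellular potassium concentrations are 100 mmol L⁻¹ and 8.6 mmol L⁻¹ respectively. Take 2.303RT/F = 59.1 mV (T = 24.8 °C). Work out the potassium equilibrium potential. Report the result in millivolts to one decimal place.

-63.0 mV

E = (59.1/z) · log₁₀([K⁺]_out/[K⁺]_in) with z = +1.
= (59.1/1) · log₁₀(8.6/100) = 59.10 · log₁₀(0.086)
= 59.10 · (-1.0655) = -62.97 mV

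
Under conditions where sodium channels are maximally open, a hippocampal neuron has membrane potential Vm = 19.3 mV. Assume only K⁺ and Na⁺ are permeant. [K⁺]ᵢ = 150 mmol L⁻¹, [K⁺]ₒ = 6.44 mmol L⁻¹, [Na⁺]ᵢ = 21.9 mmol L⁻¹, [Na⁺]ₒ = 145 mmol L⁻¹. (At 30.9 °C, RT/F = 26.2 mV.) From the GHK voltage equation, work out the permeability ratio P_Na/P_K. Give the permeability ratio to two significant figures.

Let α = P_Na/P_K. GHK: Vm = 26.2·ln[(Kₒ + α·Naₒ)/(Kᵢ + α·Naᵢ)].
e^(Vm/26.2) = e^(19.3/26.2) = 2.0889
So 2.0889·(Kᵢ + α·Naᵢ) = Kₒ + α·Naₒ → α = (2.0889·150.0 − 6.44) / (145.0 − 2.0889·21.9)
α = (313.3 − 6.44) / (145.0 − 45.75) = 306.9/99.25 = 3.092

3.1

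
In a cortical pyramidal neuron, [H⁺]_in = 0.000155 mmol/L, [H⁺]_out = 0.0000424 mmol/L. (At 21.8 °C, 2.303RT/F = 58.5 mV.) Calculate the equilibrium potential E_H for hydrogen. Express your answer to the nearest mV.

E = (58.5/z) · log₁₀([H⁺]_out/[H⁺]_in) with z = +1.
= (58.5/1) · log₁₀(0.0000424/0.000155) = 58.50 · log₁₀(0.2735)
= 58.50 · (-0.5630) = -32.93 mV

-33 mV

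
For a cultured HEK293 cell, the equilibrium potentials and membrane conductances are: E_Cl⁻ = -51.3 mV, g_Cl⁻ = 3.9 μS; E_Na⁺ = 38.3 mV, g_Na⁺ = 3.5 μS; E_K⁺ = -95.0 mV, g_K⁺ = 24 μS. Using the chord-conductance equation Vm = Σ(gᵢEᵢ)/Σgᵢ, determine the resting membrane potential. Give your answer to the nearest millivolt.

Σ gᵢEᵢ = 3.9·(-51.3) + 3.5·(38.3) + 24·(-95.0) = -2346.02
Σ gᵢ = 3.9 + 3.5 + 24 = 31.4
Vm = -2346.02 / 31.4 = -74.71 mV

-75 mV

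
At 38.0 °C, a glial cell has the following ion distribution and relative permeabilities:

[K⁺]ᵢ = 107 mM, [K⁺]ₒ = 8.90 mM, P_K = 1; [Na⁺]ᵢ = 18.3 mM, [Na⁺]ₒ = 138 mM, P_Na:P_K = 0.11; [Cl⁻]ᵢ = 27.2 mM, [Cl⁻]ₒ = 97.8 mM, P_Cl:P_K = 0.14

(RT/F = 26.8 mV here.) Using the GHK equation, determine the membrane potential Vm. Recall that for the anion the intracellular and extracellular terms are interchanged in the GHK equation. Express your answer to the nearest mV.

Vm = 26.8 · ln[(Σ P·[cation]ₒ + Σ P·[anion]ᵢ) / (Σ P·[cation]ᵢ + Σ P·[anion]ₒ)]
Numerator = 1×8.90 + 0.11×138 + 0.14×27.2 = 27.89
Denominator = 1×107 + 0.11×18.3 + 0.14×97.8 = 122.7
Vm = 26.8 · ln(0.22728) = 26.8 × (-1.4816) = -39.71 mV

-40 mV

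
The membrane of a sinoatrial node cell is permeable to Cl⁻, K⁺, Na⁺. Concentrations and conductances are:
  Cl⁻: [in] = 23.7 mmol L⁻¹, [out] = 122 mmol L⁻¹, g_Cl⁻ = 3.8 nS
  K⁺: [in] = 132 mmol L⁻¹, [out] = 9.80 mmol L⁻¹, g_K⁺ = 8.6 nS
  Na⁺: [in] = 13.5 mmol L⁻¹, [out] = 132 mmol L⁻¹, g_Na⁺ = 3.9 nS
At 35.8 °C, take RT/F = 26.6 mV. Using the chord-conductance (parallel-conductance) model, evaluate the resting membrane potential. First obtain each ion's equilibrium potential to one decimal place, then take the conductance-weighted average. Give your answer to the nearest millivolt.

E_Cl⁻ = (26.6/-1)·ln(122/23.7) = -43.6 mV
E_K⁺ = (26.6/1)·ln(9.80/132) = -69.2 mV
E_Na⁺ = (26.6/1)·ln(132/13.5) = 60.7 mV
Vm = (Σ gᵢEᵢ)/(Σ gᵢ) = (3.8·-43.6 + 8.6·-69.2 + 3.9·60.7) / (3.8 + 8.6 + 3.9)
= -524.07 / 16.3 = -32.15 mV

-32 mV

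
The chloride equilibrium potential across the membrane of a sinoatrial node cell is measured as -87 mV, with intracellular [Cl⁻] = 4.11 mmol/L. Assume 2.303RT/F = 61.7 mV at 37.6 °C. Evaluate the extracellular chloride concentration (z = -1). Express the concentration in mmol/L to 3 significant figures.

106 mmol/L

Nernst: E = (61.7/-1) · log₁₀([out]/[in]), so log₁₀([out]/[in]) = -87.0 × -1 / 61.7 = 1.4100.
[out]/[in] = 10^(1.4100) = 25.71.
[out] = 25.71 × 4.11 = 105.7 mmol/L.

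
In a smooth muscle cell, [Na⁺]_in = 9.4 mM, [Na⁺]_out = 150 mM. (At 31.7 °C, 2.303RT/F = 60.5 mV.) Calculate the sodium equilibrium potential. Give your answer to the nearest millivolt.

73 mV

E = (60.5/z) · log₁₀([Na⁺]_out/[Na⁺]_in) with z = +1.
= (60.5/1) · log₁₀(150/9.4) = 60.50 · log₁₀(15.96)
= 60.50 · (1.2030) = 72.78 mV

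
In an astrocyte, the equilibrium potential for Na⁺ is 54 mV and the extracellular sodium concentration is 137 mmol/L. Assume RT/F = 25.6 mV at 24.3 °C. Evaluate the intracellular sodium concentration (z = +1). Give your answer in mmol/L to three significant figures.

Nernst: E = (25.6/1) · ln([out]/[in]), so ln([out]/[in]) = 54.0 × 1 / 25.6 = 2.1094.
[out]/[in] = e^(2.1094) = 8.243.
[in] = 137 / 8.243 = 16.62 mmol/L.

16.6 mmol/L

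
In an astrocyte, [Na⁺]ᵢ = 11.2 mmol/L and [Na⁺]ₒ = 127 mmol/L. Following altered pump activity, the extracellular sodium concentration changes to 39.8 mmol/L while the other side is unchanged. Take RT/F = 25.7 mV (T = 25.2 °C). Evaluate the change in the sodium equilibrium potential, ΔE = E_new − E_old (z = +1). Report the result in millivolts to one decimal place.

E_old = (25.7/1)·ln(127/11.2) = 62.41 mV
E_new = (25.7/1)·ln(39.8/11.2) = 32.59 mV
ΔE = 32.59 − (62.41) = -29.82 mV

-29.8 mV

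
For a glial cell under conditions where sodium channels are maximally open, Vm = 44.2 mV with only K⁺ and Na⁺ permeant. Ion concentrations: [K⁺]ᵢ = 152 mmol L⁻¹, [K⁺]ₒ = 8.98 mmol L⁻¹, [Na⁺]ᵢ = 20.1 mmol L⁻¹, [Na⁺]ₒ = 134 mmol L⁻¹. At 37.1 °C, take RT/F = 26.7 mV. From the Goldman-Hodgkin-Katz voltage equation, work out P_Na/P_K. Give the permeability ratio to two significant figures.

27

Let α = P_Na/P_K. GHK: Vm = 26.7·ln[(Kₒ + α·Naₒ)/(Kᵢ + α·Naᵢ)].
e^(Vm/26.7) = e^(44.2/26.7) = 5.2353
So 5.2353·(Kᵢ + α·Naᵢ) = Kₒ + α·Naₒ → α = (5.2353·152.0 − 8.98) / (134.0 − 5.2353·20.1)
α = (795.8 − 8.98) / (134.0 − 105.2) = 786.8/28.77 = 27.35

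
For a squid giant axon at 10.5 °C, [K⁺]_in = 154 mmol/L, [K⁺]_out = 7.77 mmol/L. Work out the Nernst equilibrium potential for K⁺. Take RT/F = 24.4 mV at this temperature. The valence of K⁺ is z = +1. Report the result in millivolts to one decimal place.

E = (24.4/z) · ln([K⁺]_out/[K⁺]_in) with z = +1.
= (24.4/1) · ln(7.77/154) = 24.40 · ln(0.05045)
= 24.40 · (-2.9867) = -72.88 mV

-72.9 mV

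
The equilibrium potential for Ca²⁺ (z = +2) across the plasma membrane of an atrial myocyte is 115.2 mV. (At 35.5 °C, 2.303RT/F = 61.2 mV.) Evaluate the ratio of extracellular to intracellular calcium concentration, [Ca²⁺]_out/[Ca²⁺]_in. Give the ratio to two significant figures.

log₁₀([out]/[in]) = E·z/(61.2) = 115.2 × 2 / 61.2 = 3.7647
[out]/[in] = 10^(3.7647) = 5817

5800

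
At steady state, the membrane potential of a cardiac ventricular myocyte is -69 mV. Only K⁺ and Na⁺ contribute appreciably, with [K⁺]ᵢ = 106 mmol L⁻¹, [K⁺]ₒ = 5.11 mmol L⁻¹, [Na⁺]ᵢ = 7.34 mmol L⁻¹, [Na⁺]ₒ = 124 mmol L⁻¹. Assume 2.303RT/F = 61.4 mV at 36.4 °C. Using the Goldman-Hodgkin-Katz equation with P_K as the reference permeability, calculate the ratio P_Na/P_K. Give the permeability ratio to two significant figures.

Let α = P_Na/P_K. GHK: Vm = 61.4·log₁₀[(Kₒ + α·Naₒ)/(Kᵢ + α·Naᵢ)].
10^(Vm/61.4) = 10^(-69.0/61.4) = 0.075201
So 0.075201·(Kᵢ + α·Naᵢ) = Kₒ + α·Naₒ → α = (0.075201·106.0 − 5.11) / (124.0 − 0.075201·7.34)
α = (7.971 − 5.11) / (124.0 − 0.552) = 2.861/123.4 = 0.02318

0.023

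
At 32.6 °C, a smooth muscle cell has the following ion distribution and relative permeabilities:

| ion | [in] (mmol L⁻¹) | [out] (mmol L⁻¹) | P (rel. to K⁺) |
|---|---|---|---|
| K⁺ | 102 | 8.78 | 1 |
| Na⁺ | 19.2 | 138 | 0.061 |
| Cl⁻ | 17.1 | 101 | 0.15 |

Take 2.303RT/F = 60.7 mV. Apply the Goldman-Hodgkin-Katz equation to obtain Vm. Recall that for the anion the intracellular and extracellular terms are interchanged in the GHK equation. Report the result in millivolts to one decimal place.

-47.2 mV

Vm = 60.7 · log₁₀[(Σ P·[cation]ₒ + Σ P·[anion]ᵢ) / (Σ P·[cation]ᵢ + Σ P·[anion]ₒ)]
Numerator = 1×8.78 + 0.061×138 + 0.15×17.1 = 19.76
Denominator = 1×102 + 0.061×19.2 + 0.15×101 = 118.3
Vm = 60.7 · log₁₀(0.16703) = 60.7 × (-0.7772) = -47.18 mV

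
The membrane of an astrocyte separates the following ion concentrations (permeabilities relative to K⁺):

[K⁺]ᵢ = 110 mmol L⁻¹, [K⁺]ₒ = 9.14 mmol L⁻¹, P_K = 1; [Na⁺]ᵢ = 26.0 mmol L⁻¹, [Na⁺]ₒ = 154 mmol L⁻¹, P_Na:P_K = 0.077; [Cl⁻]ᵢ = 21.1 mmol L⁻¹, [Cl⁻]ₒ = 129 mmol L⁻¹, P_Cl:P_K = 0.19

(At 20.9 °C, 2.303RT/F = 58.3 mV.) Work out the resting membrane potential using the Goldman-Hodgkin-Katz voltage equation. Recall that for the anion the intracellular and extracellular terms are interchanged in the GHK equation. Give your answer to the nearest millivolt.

Vm = 58.3 · log₁₀[(Σ P·[cation]ₒ + Σ P·[anion]ᵢ) / (Σ P·[cation]ᵢ + Σ P·[anion]ₒ)]
Numerator = 1×9.14 + 0.077×154 + 0.19×21.1 = 25.01
Denominator = 1×110 + 0.077×26.0 + 0.19×129 = 136.5
Vm = 58.3 · log₁₀(0.18319) = 58.3 × (-0.7371) = -42.97 mV

-43 mV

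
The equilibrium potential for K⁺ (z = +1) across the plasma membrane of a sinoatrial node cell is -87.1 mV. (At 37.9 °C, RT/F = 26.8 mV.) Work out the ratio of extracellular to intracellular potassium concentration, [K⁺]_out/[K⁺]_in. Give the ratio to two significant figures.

ln([out]/[in]) = E·z/(26.8) = -87.1 × 1 / 26.8 = -3.2500
[out]/[in] = e^(-3.2500) = 0.03877

0.039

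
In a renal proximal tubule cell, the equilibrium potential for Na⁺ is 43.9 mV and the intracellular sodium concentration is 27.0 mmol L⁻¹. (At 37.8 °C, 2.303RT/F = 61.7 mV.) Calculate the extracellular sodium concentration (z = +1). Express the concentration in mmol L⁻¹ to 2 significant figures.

140 mmol L⁻¹

Nernst: E = (61.7/1) · log₁₀([out]/[in]), so log₁₀([out]/[in]) = 43.9 × 1 / 61.7 = 0.7115.
[out]/[in] = 10^(0.7115) = 5.146.
[out] = 5.146 × 27.0 = 139 mmol L⁻¹.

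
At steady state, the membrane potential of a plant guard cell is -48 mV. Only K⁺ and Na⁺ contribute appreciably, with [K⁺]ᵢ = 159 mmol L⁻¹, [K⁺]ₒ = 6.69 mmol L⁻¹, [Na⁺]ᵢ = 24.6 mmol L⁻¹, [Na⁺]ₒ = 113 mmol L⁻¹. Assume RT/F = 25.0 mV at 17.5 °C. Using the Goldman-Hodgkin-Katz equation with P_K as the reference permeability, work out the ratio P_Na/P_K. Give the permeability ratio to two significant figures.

0.15

Let α = P_Na/P_K. GHK: Vm = 25.0·ln[(Kₒ + α·Naₒ)/(Kᵢ + α·Naᵢ)].
e^(Vm/25.0) = e^(-48.0/25.0) = 0.14661
So 0.14661·(Kᵢ + α·Naᵢ) = Kₒ + α·Naₒ → α = (0.14661·159.0 − 6.69) / (113.0 − 0.14661·24.6)
α = (23.31 − 6.69) / (113.0 − 3.607) = 16.62/109.4 = 0.1519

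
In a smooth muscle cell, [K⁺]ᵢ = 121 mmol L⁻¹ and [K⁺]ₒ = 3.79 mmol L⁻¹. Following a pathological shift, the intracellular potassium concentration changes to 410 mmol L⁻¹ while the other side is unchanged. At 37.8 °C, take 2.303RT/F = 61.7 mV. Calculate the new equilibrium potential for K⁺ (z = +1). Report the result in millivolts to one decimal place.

After the shift: [K⁺]_out = 3.79, [K⁺]_in = 410 mmol L⁻¹.
E_new = (61.7/1)·log₁₀(3.79/410) = 61.70 · (-2.0341) = -125.51 mV

-125.5 mV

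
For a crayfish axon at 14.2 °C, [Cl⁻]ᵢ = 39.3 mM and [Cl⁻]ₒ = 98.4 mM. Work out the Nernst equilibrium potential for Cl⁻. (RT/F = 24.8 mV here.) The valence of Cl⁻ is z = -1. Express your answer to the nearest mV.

E = (24.8/z) · ln([Cl⁻]_out/[Cl⁻]_in) with z = -1.
For an anion, dividing by z = -1 reverses the sign.
= (24.8/-1) · ln(98.4/39.3) = -24.80 · ln(2.504)
= -24.80 · (0.9178) = -22.76 mV

-23 mV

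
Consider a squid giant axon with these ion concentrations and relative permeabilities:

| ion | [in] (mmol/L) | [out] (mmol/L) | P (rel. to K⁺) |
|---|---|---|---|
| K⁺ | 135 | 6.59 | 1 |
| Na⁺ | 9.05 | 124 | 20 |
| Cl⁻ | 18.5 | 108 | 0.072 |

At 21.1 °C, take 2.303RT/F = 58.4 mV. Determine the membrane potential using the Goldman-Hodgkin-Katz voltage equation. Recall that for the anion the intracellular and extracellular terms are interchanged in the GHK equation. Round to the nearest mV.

Vm = 58.4 · log₁₀[(Σ P·[cation]ₒ + Σ P·[anion]ᵢ) / (Σ P·[cation]ᵢ + Σ P·[anion]ₒ)]
Numerator = 1×6.59 + 20×124 + 0.072×18.5 = 2488
Denominator = 1×135 + 20×9.05 + 0.072×108 = 323.8
Vm = 58.4 · log₁₀(7.6841) = 58.4 × (0.8856) = 51.72 mV

52 mV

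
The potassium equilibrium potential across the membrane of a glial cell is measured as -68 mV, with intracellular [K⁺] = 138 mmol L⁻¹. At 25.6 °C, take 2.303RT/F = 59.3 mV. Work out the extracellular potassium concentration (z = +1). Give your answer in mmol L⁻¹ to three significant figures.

9.84 mmol L⁻¹

Nernst: E = (59.3/1) · log₁₀([out]/[in]), so log₁₀([out]/[in]) = -68.0 × 1 / 59.3 = -1.1467.
[out]/[in] = 10^(-1.1467) = 0.07133.
[out] = 0.07133 × 138 = 9.844 mmol L⁻¹.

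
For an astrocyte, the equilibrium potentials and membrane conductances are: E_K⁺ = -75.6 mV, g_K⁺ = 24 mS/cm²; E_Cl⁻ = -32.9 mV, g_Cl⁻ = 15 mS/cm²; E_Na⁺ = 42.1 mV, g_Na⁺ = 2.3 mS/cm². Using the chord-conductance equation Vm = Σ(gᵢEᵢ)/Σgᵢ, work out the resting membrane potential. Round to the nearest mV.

-54 mV

Σ gᵢEᵢ = 24·(-75.6) + 15·(-32.9) + 2.3·(42.1) = -2211.07
Σ gᵢ = 24 + 15 + 2.3 = 41.3
Vm = -2211.07 / 41.3 = -53.54 mV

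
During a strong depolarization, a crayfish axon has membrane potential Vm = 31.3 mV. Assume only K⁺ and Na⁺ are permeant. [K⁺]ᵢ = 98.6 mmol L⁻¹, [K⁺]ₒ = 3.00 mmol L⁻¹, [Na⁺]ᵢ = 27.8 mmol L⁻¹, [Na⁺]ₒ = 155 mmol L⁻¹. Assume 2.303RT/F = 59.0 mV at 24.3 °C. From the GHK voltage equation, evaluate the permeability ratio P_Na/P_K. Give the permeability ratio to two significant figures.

5.5

Let α = P_Na/P_K. GHK: Vm = 59.0·log₁₀[(Kₒ + α·Naₒ)/(Kᵢ + α·Naᵢ)].
10^(Vm/59.0) = 10^(31.3/59.0) = 3.3924
So 3.3924·(Kᵢ + α·Naᵢ) = Kₒ + α·Naₒ → α = (3.3924·98.6 − 3.0) / (155.0 − 3.3924·27.8)
α = (334.5 − 3.0) / (155.0 − 94.31) = 331.5/60.69 = 5.462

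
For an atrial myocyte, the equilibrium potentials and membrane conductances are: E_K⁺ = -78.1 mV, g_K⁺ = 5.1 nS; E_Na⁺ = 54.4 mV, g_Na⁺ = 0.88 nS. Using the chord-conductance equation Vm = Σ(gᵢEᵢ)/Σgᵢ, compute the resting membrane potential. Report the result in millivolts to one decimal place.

-58.6 mV

Σ gᵢEᵢ = 5.1·(-78.1) + 0.88·(54.4) = -350.44
Σ gᵢ = 5.1 + 0.88 = 5.98
Vm = -350.44 / 5.98 = -58.60 mV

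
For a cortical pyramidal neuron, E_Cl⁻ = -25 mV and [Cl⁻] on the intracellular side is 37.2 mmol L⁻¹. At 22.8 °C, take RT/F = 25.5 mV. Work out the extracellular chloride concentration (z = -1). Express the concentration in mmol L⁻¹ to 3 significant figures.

Nernst: E = (25.5/-1) · ln([out]/[in]), so ln([out]/[in]) = -25.0 × -1 / 25.5 = 0.9804.
[out]/[in] = e^(0.9804) = 2.666.
[out] = 2.666 × 37.2 = 99.16 mmol L⁻¹.

99.2 mmol L⁻¹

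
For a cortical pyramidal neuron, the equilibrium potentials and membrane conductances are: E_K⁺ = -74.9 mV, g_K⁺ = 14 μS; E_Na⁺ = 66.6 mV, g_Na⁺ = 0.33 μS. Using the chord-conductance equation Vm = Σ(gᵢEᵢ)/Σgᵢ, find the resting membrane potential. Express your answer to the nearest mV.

-72 mV

Σ gᵢEᵢ = 14·(-74.9) + 0.33·(66.6) = -1026.62
Σ gᵢ = 14 + 0.33 = 14.33
Vm = -1026.62 / 14.33 = -71.64 mV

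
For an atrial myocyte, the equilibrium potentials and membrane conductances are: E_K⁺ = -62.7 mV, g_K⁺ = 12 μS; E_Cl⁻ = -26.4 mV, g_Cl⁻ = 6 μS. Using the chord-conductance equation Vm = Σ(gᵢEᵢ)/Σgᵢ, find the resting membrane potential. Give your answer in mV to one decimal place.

-50.6 mV

Σ gᵢEᵢ = 12·(-62.7) + 6·(-26.4) = -910.80
Σ gᵢ = 12 + 6 = 18
Vm = -910.80 / 18 = -50.60 mV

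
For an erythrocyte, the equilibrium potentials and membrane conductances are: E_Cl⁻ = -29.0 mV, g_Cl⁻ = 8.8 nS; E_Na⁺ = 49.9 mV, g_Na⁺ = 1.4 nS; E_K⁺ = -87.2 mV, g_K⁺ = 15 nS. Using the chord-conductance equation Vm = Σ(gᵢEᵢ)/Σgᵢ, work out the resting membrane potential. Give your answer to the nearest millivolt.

Σ gᵢEᵢ = 8.8·(-29.0) + 1.4·(49.9) + 15·(-87.2) = -1493.34
Σ gᵢ = 8.8 + 1.4 + 15 = 25.2
Vm = -1493.34 / 25.2 = -59.26 mV

-59 mV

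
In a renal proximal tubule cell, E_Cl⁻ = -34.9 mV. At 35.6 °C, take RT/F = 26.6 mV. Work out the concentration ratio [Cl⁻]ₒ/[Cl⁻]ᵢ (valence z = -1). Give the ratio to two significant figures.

3.7

ln([out]/[in]) = E·z/(26.6) = -34.9 × -1 / 26.6 = 1.3120
[out]/[in] = e^(1.3120) = 3.714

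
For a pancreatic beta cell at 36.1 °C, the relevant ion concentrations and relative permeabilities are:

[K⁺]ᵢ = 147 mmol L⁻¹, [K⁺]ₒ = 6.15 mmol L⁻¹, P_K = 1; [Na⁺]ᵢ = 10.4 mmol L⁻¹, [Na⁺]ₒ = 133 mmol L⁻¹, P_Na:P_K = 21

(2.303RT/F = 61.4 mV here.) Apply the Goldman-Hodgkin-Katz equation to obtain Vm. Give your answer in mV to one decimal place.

Vm = 61.4 · log₁₀[(Σ P·[cation]ₒ + Σ P·[anion]ᵢ) / (Σ P·[cation]ᵢ + Σ P·[anion]ₒ)]
Numerator = 1×6.15 + 21×133 = 2799
Denominator = 1×147 + 21×10.4 = 365.4
Vm = 61.4 · log₁₀(7.6605) = 61.4 × (0.8843) = 54.29 mV

54.3 mV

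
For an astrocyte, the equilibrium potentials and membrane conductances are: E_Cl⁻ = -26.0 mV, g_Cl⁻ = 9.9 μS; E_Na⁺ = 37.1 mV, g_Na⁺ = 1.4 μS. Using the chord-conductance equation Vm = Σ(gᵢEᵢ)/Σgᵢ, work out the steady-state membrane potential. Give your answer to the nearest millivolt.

Σ gᵢEᵢ = 9.9·(-26.0) + 1.4·(37.1) = -205.46
Σ gᵢ = 9.9 + 1.4 = 11.3
Vm = -205.46 / 11.3 = -18.18 mV

-18 mV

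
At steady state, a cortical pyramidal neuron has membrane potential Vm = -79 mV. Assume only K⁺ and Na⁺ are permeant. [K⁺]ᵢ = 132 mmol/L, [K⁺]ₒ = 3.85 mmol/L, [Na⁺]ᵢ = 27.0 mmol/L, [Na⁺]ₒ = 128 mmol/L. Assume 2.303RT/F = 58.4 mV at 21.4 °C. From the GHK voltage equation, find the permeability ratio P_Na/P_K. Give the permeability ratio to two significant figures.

0.016

Let α = P_Na/P_K. GHK: Vm = 58.4·log₁₀[(Kₒ + α·Naₒ)/(Kᵢ + α·Naᵢ)].
10^(Vm/58.4) = 10^(-79.0/58.4) = 0.044387
So 0.044387·(Kᵢ + α·Naᵢ) = Kₒ + α·Naₒ → α = (0.044387·132.0 − 3.85) / (128.0 − 0.044387·27.0)
α = (5.859 − 3.85) / (128.0 − 1.198) = 2.009/126.8 = 0.01584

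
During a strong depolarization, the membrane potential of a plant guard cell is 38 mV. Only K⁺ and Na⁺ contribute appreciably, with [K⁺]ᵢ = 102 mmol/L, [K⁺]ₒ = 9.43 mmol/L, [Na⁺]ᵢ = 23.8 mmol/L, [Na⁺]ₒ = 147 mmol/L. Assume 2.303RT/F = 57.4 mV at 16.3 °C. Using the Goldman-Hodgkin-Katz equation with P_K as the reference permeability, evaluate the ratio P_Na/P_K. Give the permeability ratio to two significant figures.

12

Let α = P_Na/P_K. GHK: Vm = 57.4·log₁₀[(Kₒ + α·Naₒ)/(Kᵢ + α·Naᵢ)].
10^(Vm/57.4) = 10^(38.0/57.4) = 4.5922
So 4.5922·(Kᵢ + α·Naᵢ) = Kₒ + α·Naₒ → α = (4.5922·102.0 − 9.43) / (147.0 − 4.5922·23.8)
α = (468.4 − 9.43) / (147.0 − 109.3) = 459/37.71 = 12.17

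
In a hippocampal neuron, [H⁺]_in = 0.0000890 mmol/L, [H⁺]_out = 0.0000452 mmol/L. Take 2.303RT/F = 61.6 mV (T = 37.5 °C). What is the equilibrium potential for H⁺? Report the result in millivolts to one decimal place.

-18.1 mV

E = (61.6/z) · log₁₀([H⁺]_out/[H⁺]_in) with z = +1.
= (61.6/1) · log₁₀(0.0000452/0.0000890) = 61.60 · log₁₀(0.5079)
= 61.60 · (-0.2943) = -18.13 mV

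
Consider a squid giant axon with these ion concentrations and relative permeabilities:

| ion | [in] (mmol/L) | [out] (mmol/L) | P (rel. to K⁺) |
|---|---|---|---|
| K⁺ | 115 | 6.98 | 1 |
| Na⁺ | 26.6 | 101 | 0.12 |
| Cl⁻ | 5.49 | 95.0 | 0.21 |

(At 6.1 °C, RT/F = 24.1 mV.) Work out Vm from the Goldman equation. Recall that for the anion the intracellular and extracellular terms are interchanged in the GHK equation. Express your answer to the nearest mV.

-46 mV

Vm = 24.1 · ln[(Σ P·[cation]ₒ + Σ P·[anion]ᵢ) / (Σ P·[cation]ᵢ + Σ P·[anion]ₒ)]
Numerator = 1×6.98 + 0.12×101 + 0.21×5.49 = 20.25
Denominator = 1×115 + 0.12×26.6 + 0.21×95.0 = 138.1
Vm = 24.1 · ln(0.14661) = 24.1 × (-1.9200) = -46.27 mV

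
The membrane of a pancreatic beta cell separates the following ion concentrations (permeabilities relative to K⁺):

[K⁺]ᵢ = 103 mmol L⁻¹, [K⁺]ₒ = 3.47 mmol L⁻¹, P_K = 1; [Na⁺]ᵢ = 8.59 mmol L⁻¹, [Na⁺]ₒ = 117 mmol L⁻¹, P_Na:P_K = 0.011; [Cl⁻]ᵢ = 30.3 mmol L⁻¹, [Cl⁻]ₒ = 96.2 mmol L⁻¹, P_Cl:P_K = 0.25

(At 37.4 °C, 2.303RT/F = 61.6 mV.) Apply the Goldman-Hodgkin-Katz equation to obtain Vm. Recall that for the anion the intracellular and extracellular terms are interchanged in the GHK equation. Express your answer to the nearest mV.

Vm = 61.6 · log₁₀[(Σ P·[cation]ₒ + Σ P·[anion]ᵢ) / (Σ P·[cation]ᵢ + Σ P·[anion]ₒ)]
Numerator = 1×3.47 + 0.011×117 + 0.25×30.3 = 12.33
Denominator = 1×103 + 0.011×8.59 + 0.25×96.2 = 127.1
Vm = 61.6 · log₁₀(0.096992) = 61.6 × (-1.0133) = -62.42 mV

-62 mV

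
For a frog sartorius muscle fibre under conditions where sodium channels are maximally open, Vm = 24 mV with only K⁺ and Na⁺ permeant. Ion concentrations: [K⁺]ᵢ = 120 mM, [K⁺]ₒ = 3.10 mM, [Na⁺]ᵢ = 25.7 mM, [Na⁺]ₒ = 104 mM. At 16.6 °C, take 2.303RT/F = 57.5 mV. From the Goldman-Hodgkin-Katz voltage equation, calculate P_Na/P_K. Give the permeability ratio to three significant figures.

8.44

Let α = P_Na/P_K. GHK: Vm = 57.5·log₁₀[(Kₒ + α·Naₒ)/(Kᵢ + α·Naᵢ)].
10^(Vm/57.5) = 10^(24.0/57.5) = 2.6145
So 2.6145·(Kᵢ + α·Naᵢ) = Kₒ + α·Naₒ → α = (2.6145·120.0 − 3.1) / (104.0 − 2.6145·25.7)
α = (313.7 − 3.1) / (104.0 − 67.19) = 310.6/36.81 = 8.44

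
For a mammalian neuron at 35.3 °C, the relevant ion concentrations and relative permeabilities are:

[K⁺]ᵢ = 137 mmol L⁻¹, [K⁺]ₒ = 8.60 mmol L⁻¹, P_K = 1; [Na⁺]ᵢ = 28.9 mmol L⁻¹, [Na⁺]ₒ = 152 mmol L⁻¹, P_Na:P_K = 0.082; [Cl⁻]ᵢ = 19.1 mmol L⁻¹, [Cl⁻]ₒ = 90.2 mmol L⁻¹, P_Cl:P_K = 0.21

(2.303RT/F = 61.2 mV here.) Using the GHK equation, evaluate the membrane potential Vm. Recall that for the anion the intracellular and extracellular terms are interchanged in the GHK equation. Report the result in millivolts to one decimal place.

-49.0 mV

Vm = 61.2 · log₁₀[(Σ P·[cation]ₒ + Σ P·[anion]ᵢ) / (Σ P·[cation]ᵢ + Σ P·[anion]ₒ)]
Numerator = 1×8.60 + 0.082×152 + 0.21×19.1 = 25.07
Denominator = 1×137 + 0.082×28.9 + 0.21×90.2 = 158.3
Vm = 61.2 · log₁₀(0.15839) = 61.2 × (-0.8003) = -48.98 mV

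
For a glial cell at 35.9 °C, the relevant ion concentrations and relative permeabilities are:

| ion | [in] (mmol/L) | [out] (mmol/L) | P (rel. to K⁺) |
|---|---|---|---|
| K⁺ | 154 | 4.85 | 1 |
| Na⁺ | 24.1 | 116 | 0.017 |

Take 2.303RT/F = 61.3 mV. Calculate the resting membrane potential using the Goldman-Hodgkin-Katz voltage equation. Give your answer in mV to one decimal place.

Vm = 61.3 · log₁₀[(Σ P·[cation]ₒ + Σ P·[anion]ᵢ) / (Σ P·[cation]ᵢ + Σ P·[anion]ₒ)]
Numerator = 1×4.85 + 0.017×116 = 6.822
Denominator = 1×154 + 0.017×24.1 = 154.4
Vm = 61.3 · log₁₀(0.044181) = 61.3 × (-1.3548) = -83.05 mV

-83.0 mV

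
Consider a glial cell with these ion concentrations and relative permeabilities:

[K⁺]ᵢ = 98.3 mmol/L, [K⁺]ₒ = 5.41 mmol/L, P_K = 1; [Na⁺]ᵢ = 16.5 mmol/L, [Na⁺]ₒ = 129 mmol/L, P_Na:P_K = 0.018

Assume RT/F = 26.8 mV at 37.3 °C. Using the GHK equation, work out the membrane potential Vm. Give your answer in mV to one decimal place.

Vm = 26.8 · ln[(Σ P·[cation]ₒ + Σ P·[anion]ᵢ) / (Σ P·[cation]ᵢ + Σ P·[anion]ₒ)]
Numerator = 1×5.41 + 0.018×129 = 7.732
Denominator = 1×98.3 + 0.018×16.5 = 98.6
Vm = 26.8 · ln(0.07842) = 26.8 × (-2.5457) = -68.22 mV

-68.2 mV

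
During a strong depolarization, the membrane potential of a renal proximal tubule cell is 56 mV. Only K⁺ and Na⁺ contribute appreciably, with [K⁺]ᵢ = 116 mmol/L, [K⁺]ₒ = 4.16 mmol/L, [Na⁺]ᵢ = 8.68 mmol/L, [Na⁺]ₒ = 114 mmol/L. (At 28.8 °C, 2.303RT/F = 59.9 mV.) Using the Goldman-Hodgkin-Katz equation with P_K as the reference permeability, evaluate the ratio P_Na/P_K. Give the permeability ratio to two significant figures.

25

Let α = P_Na/P_K. GHK: Vm = 59.9·log₁₀[(Kₒ + α·Naₒ)/(Kᵢ + α·Naᵢ)].
10^(Vm/59.9) = 10^(56.0/59.9) = 8.6078
So 8.6078·(Kᵢ + α·Naᵢ) = Kₒ + α·Naₒ → α = (8.6078·116.0 − 4.16) / (114.0 − 8.6078·8.68)
α = (998.5 − 4.16) / (114.0 − 74.72) = 994.3/39.28 = 25.31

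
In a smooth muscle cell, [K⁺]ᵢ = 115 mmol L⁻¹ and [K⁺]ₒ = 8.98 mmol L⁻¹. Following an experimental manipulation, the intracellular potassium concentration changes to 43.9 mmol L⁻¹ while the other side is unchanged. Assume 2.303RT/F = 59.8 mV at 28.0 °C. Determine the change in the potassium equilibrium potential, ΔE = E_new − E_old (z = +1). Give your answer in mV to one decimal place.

E_old = (59.8/1)·log₁₀(8.98/115) = -66.22 mV
E_new = (59.8/1)·log₁₀(8.98/43.9) = -41.21 mV
ΔE = -41.21 − (-66.22) = 25.01 mV

25.0 mV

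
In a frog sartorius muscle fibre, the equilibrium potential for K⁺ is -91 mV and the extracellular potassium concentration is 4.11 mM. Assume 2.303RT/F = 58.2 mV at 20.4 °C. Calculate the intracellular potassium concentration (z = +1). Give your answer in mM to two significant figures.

150 mM

Nernst: E = (58.2/1) · log₁₀([out]/[in]), so log₁₀([out]/[in]) = -91.0 × 1 / 58.2 = -1.5636.
[out]/[in] = 10^(-1.5636) = 0.02732.
[in] = 4.11 / 0.02732 = 150.5 mM.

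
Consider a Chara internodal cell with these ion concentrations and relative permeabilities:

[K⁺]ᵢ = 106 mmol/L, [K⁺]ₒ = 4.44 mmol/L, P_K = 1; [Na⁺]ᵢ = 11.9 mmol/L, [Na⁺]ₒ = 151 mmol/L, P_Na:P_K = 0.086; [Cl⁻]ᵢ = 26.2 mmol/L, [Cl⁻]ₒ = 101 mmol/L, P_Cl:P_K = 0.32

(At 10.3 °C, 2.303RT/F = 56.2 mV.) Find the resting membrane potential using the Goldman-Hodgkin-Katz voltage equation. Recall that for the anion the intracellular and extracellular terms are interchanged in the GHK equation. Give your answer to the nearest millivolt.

-41 mV

Vm = 56.2 · log₁₀[(Σ P·[cation]ₒ + Σ P·[anion]ᵢ) / (Σ P·[cation]ᵢ + Σ P·[anion]ₒ)]
Numerator = 1×4.44 + 0.086×151 + 0.32×26.2 = 25.81
Denominator = 1×106 + 0.086×11.9 + 0.32×101 = 139.3
Vm = 56.2 · log₁₀(0.18523) = 56.2 × (-0.7323) = -41.16 mV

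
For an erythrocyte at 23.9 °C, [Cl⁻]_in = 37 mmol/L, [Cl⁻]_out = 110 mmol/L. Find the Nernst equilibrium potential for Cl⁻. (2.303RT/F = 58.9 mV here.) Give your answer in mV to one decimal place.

E = (58.9/z) · log₁₀([Cl⁻]_out/[Cl⁻]_in) with z = -1.
For an anion, dividing by z = -1 reverses the sign.
= (58.9/-1) · log₁₀(110/37) = -58.90 · log₁₀(2.973)
= -58.90 · (0.4732) = -27.87 mV

-27.9 mV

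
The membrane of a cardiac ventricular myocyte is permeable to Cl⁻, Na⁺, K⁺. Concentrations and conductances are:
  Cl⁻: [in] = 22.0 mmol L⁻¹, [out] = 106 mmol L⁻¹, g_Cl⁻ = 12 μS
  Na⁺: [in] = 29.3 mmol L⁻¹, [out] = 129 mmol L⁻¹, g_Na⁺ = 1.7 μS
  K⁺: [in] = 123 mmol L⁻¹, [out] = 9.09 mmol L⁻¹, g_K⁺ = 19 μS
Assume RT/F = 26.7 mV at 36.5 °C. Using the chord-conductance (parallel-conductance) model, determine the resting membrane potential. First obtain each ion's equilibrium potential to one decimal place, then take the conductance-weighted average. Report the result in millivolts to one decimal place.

-53.8 mV

E_Cl⁻ = (26.7/-1)·ln(106/22.0) = -42.0 mV
E_Na⁺ = (26.7/1)·ln(129/29.3) = 39.6 mV
E_K⁺ = (26.7/1)·ln(9.09/123) = -69.6 mV
Vm = (Σ gᵢEᵢ)/(Σ gᵢ) = (12·-42.0 + 1.7·39.6 + 19·-69.6) / (12 + 1.7 + 19)
= -1759.08 / 32.7 = -53.79 mV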